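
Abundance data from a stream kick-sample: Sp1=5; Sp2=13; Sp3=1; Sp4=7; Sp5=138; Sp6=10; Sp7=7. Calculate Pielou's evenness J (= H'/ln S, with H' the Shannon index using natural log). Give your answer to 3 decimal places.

Total N = 5+13+1+7+138+10+7 = 181, so the proportions are 0.02762, 0.07182, 0.00552, 0.03867, 0.76243, 0.05525, 0.03867 (working shown to 5 dp, full precision carried).
H' = −Σ pᵢ ln pᵢ = −((-0.09915) + (-0.18915) + (-0.02872) + (-0.12579) + (-0.20680) + (-0.16000) + (-0.12579)) = 0.93540.
With S = 7 species, ln S = 1.94591, so J = 0.93540/1.94591 = 0.48070, i.e. 0.481 to 3 decimal places.

0.481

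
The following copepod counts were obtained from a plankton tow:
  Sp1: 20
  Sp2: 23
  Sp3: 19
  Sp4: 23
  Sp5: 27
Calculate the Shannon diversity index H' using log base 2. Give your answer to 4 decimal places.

Total N = 20+23+19+23+27 = 112, so the proportions are 0.178571, 0.205357, 0.169643, 0.205357, 0.241071 (working shown to 6 dp, full precision carried).
Each pᵢ log₂ pᵢ term: 0.178571×(-2.485427)=-0.443826, 0.205357×(-2.283793)=-0.468993, 0.169643×(-2.559427)=-0.434189, 0.205357×(-2.283793)=-0.468993, 0.241071×(-2.052467)=-0.494791.
Sum = -2.310792, so H' = 2.3108.

2.3108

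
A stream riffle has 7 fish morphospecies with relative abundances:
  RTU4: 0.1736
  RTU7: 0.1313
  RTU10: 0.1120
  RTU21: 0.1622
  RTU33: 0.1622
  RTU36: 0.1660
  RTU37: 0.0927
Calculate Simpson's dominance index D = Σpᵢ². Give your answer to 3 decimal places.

0.149

D = 0.1736² + 0.1313² + 0.112² + 0.1622² + 0.1622² + 0.166² + 0.0927² = 0.03014 + 0.01724 + 0.01254 + 0.02631 + 0.02631 + 0.02756 + 0.00859 = 0.14869 (working shown to 5 dp, full precision carried).
To 3 decimal places, D = 0.149.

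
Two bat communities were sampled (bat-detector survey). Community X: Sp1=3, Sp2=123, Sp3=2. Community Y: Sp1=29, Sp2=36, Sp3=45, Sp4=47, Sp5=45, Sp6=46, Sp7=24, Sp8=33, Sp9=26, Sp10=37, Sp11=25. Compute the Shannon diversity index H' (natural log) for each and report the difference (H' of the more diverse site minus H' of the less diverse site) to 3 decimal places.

2.178

Community X: N=128, proportions 0.02344, 0.96094, 0.01562, giving H' = 0.19124 (working shown to 5 dp, full precision carried).
Community Y: N=393, proportions 0.07379, 0.0916, 0.1145, 0.11959, 0.1145, 0.11705, 0.06107, 0.08397, 0.06616, 0.09415, 0.06361, giving H' = 2.36878.
Difference = |0.19124 − 2.36878| = 2.17754, i.e. 2.178 to 3 decimal places.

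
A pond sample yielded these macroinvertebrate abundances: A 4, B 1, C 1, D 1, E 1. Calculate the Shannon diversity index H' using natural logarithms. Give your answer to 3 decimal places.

Total N = 4+1+1+1+1 = 8, so the proportions are 0.5, 0.125, 0.125, 0.125, 0.125 (working shown to 5 dp, full precision carried).
Each pᵢ ln pᵢ term: 0.5×(-0.69315)=-0.34657, 0.125×(-2.07944)=-0.25993, 0.125×(-2.07944)=-0.25993, 0.125×(-2.07944)=-0.25993, 0.125×(-2.07944)=-0.25993.
Sum = -1.38629, so H' = 1.386.

1.386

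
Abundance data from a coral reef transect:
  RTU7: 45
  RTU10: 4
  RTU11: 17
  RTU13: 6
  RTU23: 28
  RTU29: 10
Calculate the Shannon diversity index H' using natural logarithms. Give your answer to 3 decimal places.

Total N = 45+4+17+6+28+10 = 110, so the proportions are 0.40909, 0.03636, 0.15455, 0.05455, 0.25455, 0.09091 (working shown to 5 dp, full precision carried).
Each pᵢ ln pᵢ term: 0.40909×(-0.89382)=-0.36565, 0.03636×(-3.31419)=-0.12052, 0.15455×(-1.86727)=-0.28858, 0.05455×(-2.90872)=-0.15866, 0.25455×(-1.36828)=-0.34829, 0.09091×(-2.39790)=-0.21799.
Sum = -1.49968, so H' = 1.500.

1.500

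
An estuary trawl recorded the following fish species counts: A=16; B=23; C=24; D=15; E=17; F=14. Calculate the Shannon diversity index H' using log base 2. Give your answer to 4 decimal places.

2.5528

Total N = 16+23+24+15+17+14 = 109, so the proportions are 0.146789, 0.211009, 0.220183, 0.137615, 0.155963, 0.12844 (working shown to 6 dp, full precision carried).
Each pᵢ log₂ pᵢ term: 0.146789×(-2.768184)=-0.406339, 0.211009×(-2.244622)=-0.473636, 0.220183×(-2.183222)=-0.480709, 0.137615×(-2.861294)=-0.393756, 0.155963×(-2.680721)=-0.418094, 0.12844×(-2.960829)=-0.380290.
Sum = -2.552824, so H' = 2.5528.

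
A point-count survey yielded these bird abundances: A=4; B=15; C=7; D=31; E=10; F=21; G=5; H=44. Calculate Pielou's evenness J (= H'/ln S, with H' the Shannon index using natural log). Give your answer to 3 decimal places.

0.865

Total N = 4+15+7+31+10+21+5+44 = 137, so the proportions are 0.0292, 0.10949, 0.05109, 0.22628, 0.07299, 0.15328, 0.0365, 0.32117 (working shown to 5 dp, full precision carried).
H' = −Σ pᵢ ln pᵢ = −((-0.10317) + (-0.24218) + (-0.15196) + (-0.33625) + (-0.19105) + (-0.28748) + (-0.12082) + (-0.36478)) = 1.79769.
With S = 8 species, ln S = 2.07944, so J = 1.79769/2.07944 = 0.86451, i.e. 0.865 to 3 decimal places.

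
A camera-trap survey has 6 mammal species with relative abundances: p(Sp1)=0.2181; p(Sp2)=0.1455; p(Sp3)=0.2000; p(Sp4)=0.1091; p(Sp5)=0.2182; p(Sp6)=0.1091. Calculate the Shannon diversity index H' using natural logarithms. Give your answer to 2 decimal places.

Each pᵢ ln pᵢ term (working shown to 4 dp, full precision carried): 0.2181×(-1.5228)=-0.3321, 0.1455×(-1.9276)=-0.2805, 0.2×(-1.6094)=-0.3219, 0.1091×(-2.2155)=-0.2417, 0.2182×(-1.5223)=-0.3322, 0.1091×(-2.2155)=-0.2417.
Sum = -1.7501, so H' = 1.75.

1.75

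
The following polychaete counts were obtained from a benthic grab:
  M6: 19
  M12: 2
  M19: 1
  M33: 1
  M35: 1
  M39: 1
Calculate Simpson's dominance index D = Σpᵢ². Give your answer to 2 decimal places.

Total N = 19+2+1+1+1+1 = 25, so the proportions are 0.76, 0.08, 0.04, 0.04, 0.04, 0.04 (working shown to 4 dp, full precision carried).
D = 0.76² + 0.08² + 0.04² + 0.04² + 0.04² + 0.04² = 0.5776 + 0.0064 + 0.0016 + 0.0016 + 0.0016 + 0.0016 = 0.5904.
To 2 decimal places, D = 0.59.

0.59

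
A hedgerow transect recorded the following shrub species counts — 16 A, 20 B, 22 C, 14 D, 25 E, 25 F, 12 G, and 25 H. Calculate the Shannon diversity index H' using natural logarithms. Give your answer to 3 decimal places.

Total N = 16+20+22+14+25+25+12+25 = 159, so the proportions are 0.10063, 0.12579, 0.13836, 0.08805, 0.15723, 0.15723, 0.07547, 0.15723 (working shown to 5 dp, full precision carried).
Each pᵢ ln pᵢ term: 0.10063×(-2.29632)=-0.23108, 0.12579×(-2.07317)=-0.26078, 0.13836×(-1.97786)=-0.27367, 0.08805×(-2.42985)=-0.21395, 0.15723×(-1.85003)=-0.29088, 0.15723×(-1.85003)=-0.29088, 0.07547×(-2.58400)=-0.19502, 0.15723×(-1.85003)=-0.29088.
Sum = -2.04714, so H' = 2.047.

2.047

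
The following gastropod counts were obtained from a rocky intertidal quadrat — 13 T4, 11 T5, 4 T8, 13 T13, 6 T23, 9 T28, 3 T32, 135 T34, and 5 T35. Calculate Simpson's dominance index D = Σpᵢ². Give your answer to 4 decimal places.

0.4760

Total N = 13+11+4+13+6+9+3+135+5 = 199, so the proportions are 0.065327, 0.055276, 0.020101, 0.065327, 0.030151, 0.045226, 0.015075, 0.678392, 0.025126 (working shown to 6 dp, full precision carried).
D = 0.065327² + 0.055276² + 0.020101² + 0.065327² + 0.030151² + 0.045226² + 0.015075² + 0.678392² + 0.025126² = 0.004268 + 0.003055 + 0.000404 + 0.004268 + 0.000909 + 0.002045 + 0.000227 + 0.460216 + 0.000631 = 0.476023.
To 4 decimal places, D = 0.4760.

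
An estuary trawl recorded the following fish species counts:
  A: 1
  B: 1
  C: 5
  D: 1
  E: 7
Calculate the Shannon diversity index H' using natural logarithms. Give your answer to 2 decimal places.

Total N = 1+1+5+1+7 = 15, so the proportions are 0.0667, 0.0667, 0.3333, 0.0667, 0.4667 (working shown to 4 dp, full precision carried).
Each pᵢ ln pᵢ term: 0.0667×(-2.7081)=-0.1805, 0.0667×(-2.7081)=-0.1805, 0.3333×(-1.0986)=-0.3662, 0.0667×(-2.7081)=-0.1805, 0.4667×(-0.7621)=-0.3557.
Sum = -1.2635, so H' = 1.26.

1.26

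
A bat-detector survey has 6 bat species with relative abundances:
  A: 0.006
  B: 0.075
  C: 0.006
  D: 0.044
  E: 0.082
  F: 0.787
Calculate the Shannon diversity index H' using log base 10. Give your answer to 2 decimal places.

Each pᵢ log₁₀ pᵢ term (working shown to 4 dp, full precision carried): 0.006×(-2.2218)=-0.0133, 0.075×(-1.1249)=-0.0844, 0.006×(-2.2218)=-0.0133, 0.044×(-1.3565)=-0.0597, 0.082×(-1.0862)=-0.0891, 0.787×(-0.1040)=-0.0819.
Sum = -0.3417, so H' = 0.34.

0.34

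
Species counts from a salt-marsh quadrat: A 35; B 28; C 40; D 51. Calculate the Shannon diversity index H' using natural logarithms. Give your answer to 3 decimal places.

Total N = 35+28+40+51 = 154, so the proportions are 0.22727, 0.18182, 0.25974, 0.33117 (working shown to 5 dp, full precision carried).
Each pᵢ ln pᵢ term: 0.22727×(-1.48160)=-0.33673, 0.18182×(-1.70475)=-0.30995, 0.25974×(-1.34807)=-0.35015, 0.33117×(-1.10513)=-0.36598.
Sum = -1.36281, so H' = 1.363.

1.363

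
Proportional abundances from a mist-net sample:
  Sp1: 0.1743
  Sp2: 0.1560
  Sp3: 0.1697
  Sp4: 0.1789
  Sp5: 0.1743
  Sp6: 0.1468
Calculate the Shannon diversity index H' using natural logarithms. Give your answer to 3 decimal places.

1.789

Each pᵢ ln pᵢ term (working shown to 5 dp, full precision carried): 0.1743×(-1.74698)=-0.30450, 0.156×(-1.85790)=-0.28983, 0.1697×(-1.77372)=-0.30100, 0.1789×(-1.72093)=-0.30787, 0.1743×(-1.74698)=-0.30450, 0.1468×(-1.91868)=-0.28166.
Sum = -1.78937, so H' = 1.789.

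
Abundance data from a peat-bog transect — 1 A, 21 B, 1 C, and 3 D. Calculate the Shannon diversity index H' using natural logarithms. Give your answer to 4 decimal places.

Total N = 1+21+1+3 = 26, so the proportions are 0.038462, 0.807692, 0.038462, 0.115385 (working shown to 6 dp, full precision carried).
Each pᵢ ln pᵢ term: 0.038462×(-3.258097)=-0.125311, 0.807692×(-0.213574)=-0.172502, 0.038462×(-3.258097)=-0.125311, 0.115385×(-2.159484)=-0.249171.
Sum = -0.672296, so H' = 0.6723.

0.6723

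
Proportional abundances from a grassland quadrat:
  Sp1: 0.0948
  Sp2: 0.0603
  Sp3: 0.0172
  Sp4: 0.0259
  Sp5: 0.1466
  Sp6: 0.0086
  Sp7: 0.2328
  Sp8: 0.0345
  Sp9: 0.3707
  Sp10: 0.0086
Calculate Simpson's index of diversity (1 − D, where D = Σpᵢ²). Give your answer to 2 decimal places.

D = 0.0948² + 0.0603² + 0.0172² + 0.0259² + 0.1466² + 0.0086² + 0.2328² + 0.0345² + 0.3707² + 0.0086² = 0.0090 + 0.0036 + 0.0003 + 0.0007 + 0.0215 + 0.0001 + 0.0542 + 0.0012 + 0.1374 + 0.0001 = 0.2280 (working shown to 4 dp, full precision carried).
So 1 − D = 0.7720, i.e. 0.77 to 2 decimal places.

0.77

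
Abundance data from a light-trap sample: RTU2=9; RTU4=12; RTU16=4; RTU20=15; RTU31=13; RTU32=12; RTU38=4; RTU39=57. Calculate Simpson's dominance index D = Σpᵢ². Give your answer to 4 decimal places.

Total N = 9+12+4+15+13+12+4+57 = 126, so the proportions are 0.071429, 0.095238, 0.031746, 0.119048, 0.103175, 0.095238, 0.031746, 0.452381 (working shown to 6 dp, full precision carried).
D = 0.071429² + 0.095238² + 0.031746² + 0.119048² + 0.103175² + 0.095238² + 0.031746² + 0.452381² = 0.005102 + 0.009070 + 0.001008 + 0.014172 + 0.010645 + 0.009070 + 0.001008 + 0.204649 = 0.254724.
To 4 decimal places, D = 0.2547.

0.2547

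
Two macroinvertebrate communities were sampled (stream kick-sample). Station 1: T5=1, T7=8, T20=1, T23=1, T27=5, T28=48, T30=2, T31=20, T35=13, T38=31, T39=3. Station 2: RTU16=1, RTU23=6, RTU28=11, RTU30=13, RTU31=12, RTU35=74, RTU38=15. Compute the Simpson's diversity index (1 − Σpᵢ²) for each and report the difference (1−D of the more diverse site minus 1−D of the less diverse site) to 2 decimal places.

Station 1: N=133, proportions 0.0075, 0.0602, 0.0075, 0.0075, 0.0376, 0.3609, 0.015, 0.1504, 0.0977, 0.2331, 0.0226, giving 1−D = 0.7773 (working shown to 4 dp, full precision carried).
Station 2: N=132, proportions 0.0076, 0.0455, 0.0833, 0.0985, 0.0909, 0.5606, 0.1136, giving 1−D = 0.6458.
Difference = |0.7773 − 0.6458| = 0.1315, i.e. 0.13 to 2 decimal places.

0.13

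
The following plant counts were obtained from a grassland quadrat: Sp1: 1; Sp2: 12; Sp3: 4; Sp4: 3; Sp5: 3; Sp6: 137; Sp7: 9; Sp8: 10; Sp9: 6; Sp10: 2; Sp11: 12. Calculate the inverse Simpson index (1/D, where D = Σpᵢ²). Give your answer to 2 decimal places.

Total N = 1+12+4+3+3+137+9+10+6+2+12 = 199, so the proportions are 0.00503, 0.0603, 0.0201, 0.01508, 0.01508, 0.68844, 0.04523, 0.05025, 0.03015, 0.01005, 0.0603 (working shown to 5 dp, full precision carried).
D = 0.00503² + 0.0603² + 0.0201² + 0.01508² + 0.01508² + 0.68844² + 0.04523² + 0.05025² + 0.03015² + 0.01005² + 0.0603² = 0.00003 + 0.00364 + 0.00040 + 0.00023 + 0.00023 + 0.47395 + 0.00205 + 0.00253 + 0.00091 + 0.00010 + 0.00364 = 0.48769.
So 1/D = 2.0505, i.e. 2.05 to 2 decimal places.

2.05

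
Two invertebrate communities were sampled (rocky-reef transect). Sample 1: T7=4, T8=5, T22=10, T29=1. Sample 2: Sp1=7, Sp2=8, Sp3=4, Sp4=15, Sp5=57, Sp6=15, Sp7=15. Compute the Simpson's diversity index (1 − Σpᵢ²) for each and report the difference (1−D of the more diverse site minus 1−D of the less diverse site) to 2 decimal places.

0.08

Sample 1: N=20, proportions 0.2, 0.25, 0.5, 0.05, giving 1−D = 0.6450 (working shown to 4 dp, full precision carried).
Sample 2: N=121, proportions 0.0579, 0.0661, 0.0331, 0.124, 0.4711, 0.124, 0.124, giving 1−D = 0.7232.
Difference = |0.6450 − 0.7232| = 0.0782, i.e. 0.08 to 2 decimal places.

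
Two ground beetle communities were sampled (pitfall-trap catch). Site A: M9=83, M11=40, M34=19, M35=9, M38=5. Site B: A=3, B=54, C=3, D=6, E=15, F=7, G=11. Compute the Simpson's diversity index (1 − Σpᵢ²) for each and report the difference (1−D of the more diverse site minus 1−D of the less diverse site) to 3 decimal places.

Site A: N=156, proportions 0.53205, 0.25641, 0.12179, 0.05769, 0.03205, giving 1−D = 0.63199 (working shown to 5 dp, full precision carried).
Site B: N=99, proportions 0.0303, 0.54545, 0.0303, 0.06061, 0.15152, 0.07071, 0.11111, giving 1−D = 0.65667.
Difference = |0.63199 − 0.65667| = 0.02468, i.e. 0.025 to 3 decimal places.

0.025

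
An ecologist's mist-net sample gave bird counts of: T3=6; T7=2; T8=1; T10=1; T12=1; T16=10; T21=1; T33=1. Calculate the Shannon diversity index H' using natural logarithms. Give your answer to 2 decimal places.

1.61

Total N = 6+2+1+1+1+10+1+1 = 23, so the proportions are 0.2609, 0.087, 0.0435, 0.0435, 0.0435, 0.4348, 0.0435, 0.0435 (working shown to 4 dp, full precision carried).
Each pᵢ ln pᵢ term: 0.2609×(-1.3437)=-0.3505, 0.087×(-2.4423)=-0.2124, 0.0435×(-3.1355)=-0.1363, 0.0435×(-3.1355)=-0.1363, 0.0435×(-3.1355)=-0.1363, 0.4348×(-0.8329)=-0.3621, 0.0435×(-3.1355)=-0.1363, 0.0435×(-3.1355)=-0.1363.
Sum = -1.6067, so H' = 1.61.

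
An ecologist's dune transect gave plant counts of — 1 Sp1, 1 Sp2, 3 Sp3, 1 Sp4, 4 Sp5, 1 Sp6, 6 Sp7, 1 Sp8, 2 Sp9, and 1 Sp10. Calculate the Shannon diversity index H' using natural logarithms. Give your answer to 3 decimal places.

Total N = 1+1+3+1+4+1+6+1+2+1 = 21, so the proportions are 0.04762, 0.04762, 0.14286, 0.04762, 0.19048, 0.04762, 0.28571, 0.04762, 0.09524, 0.04762 (working shown to 5 dp, full precision carried).
Each pᵢ ln pᵢ term: 0.04762×(-3.04452)=-0.14498, 0.04762×(-3.04452)=-0.14498, 0.14286×(-1.94591)=-0.27799, 0.04762×(-3.04452)=-0.14498, 0.19048×(-1.65823)=-0.31585, 0.04762×(-3.04452)=-0.14498, 0.28571×(-1.25276)=-0.35793, 0.04762×(-3.04452)=-0.14498, 0.09524×(-2.35138)=-0.22394, 0.04762×(-3.04452)=-0.14498.
Sum = -2.04558, so H' = 2.046.

2.046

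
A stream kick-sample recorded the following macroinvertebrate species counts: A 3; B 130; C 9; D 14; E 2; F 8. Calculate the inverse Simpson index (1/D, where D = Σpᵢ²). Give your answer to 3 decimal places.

Total N = 3+130+9+14+2+8 = 166, so the proportions are 0.018072, 0.783133, 0.054217, 0.084337, 0.012048, 0.048193 (working shown to 6 dp, full precision carried).
D = 0.018072² + 0.783133² + 0.054217² + 0.084337² + 0.012048² + 0.048193² = 0.000327 + 0.613297 + 0.002939 + 0.007113 + 0.000145 + 0.002323 = 0.626143.
So 1/D = 1.59708, i.e. 1.597 to 3 decimal places.

1.597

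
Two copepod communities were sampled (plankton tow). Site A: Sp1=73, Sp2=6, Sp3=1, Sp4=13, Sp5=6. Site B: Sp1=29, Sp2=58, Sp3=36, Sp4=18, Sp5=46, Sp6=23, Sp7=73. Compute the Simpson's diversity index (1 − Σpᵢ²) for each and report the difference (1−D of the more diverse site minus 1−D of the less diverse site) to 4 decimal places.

Site A: N=99, proportions 0.7373737, 0.0606061, 0.010101, 0.1313131, 0.0606061, giving 1−D = 0.4315886 (working shown to 7 dp, full precision carried).
Site B: N=283, proportions 0.1024735, 0.204947, 0.1272085, 0.0636042, 0.1625442, 0.0812721, 0.2579505, giving 1−D = 0.8277042.
Difference = |0.4315886 − 0.8277042| = 0.3961156, i.e. 0.3961 to 4 decimal places.

0.3961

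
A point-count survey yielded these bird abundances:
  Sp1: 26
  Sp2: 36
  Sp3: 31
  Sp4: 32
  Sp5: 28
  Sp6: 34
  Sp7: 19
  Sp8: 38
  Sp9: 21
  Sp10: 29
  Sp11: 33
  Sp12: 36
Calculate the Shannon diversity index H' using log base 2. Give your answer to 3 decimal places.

3.558

Total N = 26+36+31+32+28+34+19+38+21+29+33+36 = 363, so the proportions are 0.07163, 0.09917, 0.0854, 0.08815, 0.07713, 0.09366, 0.05234, 0.10468, 0.05785, 0.07989, 0.09091, 0.09917 (working shown to 5 dp, full precision carried).
Each pᵢ log₂ pᵢ term: 0.07163×(-3.80339)=-0.27242, 0.09917×(-3.33390)=-0.33063, 0.0854×(-3.54963)=-0.30314, 0.08815×(-3.50383)=-0.30888, 0.07713×(-3.69647)=-0.28513, 0.09366×(-3.41636)=-0.31999, 0.05234×(-4.25590)=-0.22276, 0.10468×(-3.25590)=-0.34084, 0.05785×(-4.11151)=-0.23786, 0.07989×(-3.64584)=-0.29127, 0.09091×(-3.45943)=-0.31449, 0.09917×(-3.33390)=-0.33063.
Sum = -3.55803, so H' = 3.558.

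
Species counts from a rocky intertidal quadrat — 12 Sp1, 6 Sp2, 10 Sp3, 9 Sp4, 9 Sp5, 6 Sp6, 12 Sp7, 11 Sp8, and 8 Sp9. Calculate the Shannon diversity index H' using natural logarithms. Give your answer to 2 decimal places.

2.17

Total N = 12+6+10+9+9+6+12+11+8 = 83, so the proportions are 0.1446, 0.0723, 0.1205, 0.1084, 0.1084, 0.0723, 0.1446, 0.1325, 0.0964 (working shown to 4 dp, full precision carried).
Each pᵢ ln pᵢ term: 0.1446×(-1.9339)=-0.2796, 0.0723×(-2.6271)=-0.1899, 0.1205×(-2.1163)=-0.2550, 0.1084×(-2.2216)=-0.2409, 0.1084×(-2.2216)=-0.2409, 0.0723×(-2.6271)=-0.1899, 0.1446×(-1.9339)=-0.2796, 0.1325×(-2.0209)=-0.2678, 0.0964×(-2.3394)=-0.2255.
Sum = -2.1691, so H' = 2.17.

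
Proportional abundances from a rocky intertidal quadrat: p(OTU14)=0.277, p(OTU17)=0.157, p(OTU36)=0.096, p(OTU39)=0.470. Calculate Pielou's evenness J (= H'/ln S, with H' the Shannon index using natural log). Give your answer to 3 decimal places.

H' = −Σ pᵢ ln pᵢ = −((-0.35560) + (-0.29069) + (-0.22497) + (-0.35486)) = 1.22611 (working shown to 5 dp, full precision carried).
With S = 4 species, ln S = 1.38629, so J = 1.22611/1.38629 = 0.88445, i.e. 0.884 to 3 decimal places.

0.884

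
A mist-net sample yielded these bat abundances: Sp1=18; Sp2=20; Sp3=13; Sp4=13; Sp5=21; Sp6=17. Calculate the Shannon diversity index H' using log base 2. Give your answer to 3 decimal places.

Total N = 18+20+13+13+21+17 = 102, so the proportions are 0.17647, 0.19608, 0.12745, 0.12745, 0.20588, 0.16667 (working shown to 5 dp, full precision carried).
Each pᵢ log₂ pᵢ term: 0.17647×(-2.50250)=-0.44162, 0.19608×(-2.35050)=-0.46088, 0.12745×(-2.97199)=-0.37878, 0.12745×(-2.97199)=-0.37878, 0.20588×(-2.28011)=-0.46943, 0.16667×(-2.58496)=-0.43083.
Sum = -2.56033, so H' = 2.560.

2.560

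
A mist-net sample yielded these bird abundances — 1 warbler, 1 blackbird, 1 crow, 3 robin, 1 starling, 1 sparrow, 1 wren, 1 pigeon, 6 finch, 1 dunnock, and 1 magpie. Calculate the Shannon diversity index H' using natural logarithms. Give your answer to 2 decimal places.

Total N = 1+1+1+3+1+1+1+1+6+1+1 = 18, so the proportions are 0.0556, 0.0556, 0.0556, 0.1667, 0.0556, 0.0556, 0.0556, 0.0556, 0.3333, 0.0556, 0.0556 (working shown to 4 dp, full precision carried).
Each pᵢ ln pᵢ term: 0.0556×(-2.8904)=-0.1606, 0.0556×(-2.8904)=-0.1606, 0.0556×(-2.8904)=-0.1606, 0.1667×(-1.7918)=-0.2986, 0.0556×(-2.8904)=-0.1606, 0.0556×(-2.8904)=-0.1606, 0.0556×(-2.8904)=-0.1606, 0.0556×(-2.8904)=-0.1606, 0.3333×(-1.0986)=-0.3662, 0.0556×(-2.8904)=-0.1606, 0.0556×(-2.8904)=-0.1606.
Sum = -2.1100, so H' = 2.11.

2.11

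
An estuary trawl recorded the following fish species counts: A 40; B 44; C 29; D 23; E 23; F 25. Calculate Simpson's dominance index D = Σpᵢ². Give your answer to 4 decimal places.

0.1790

Total N = 40+44+29+23+23+25 = 184, so the proportions are 0.217391, 0.23913, 0.157609, 0.125, 0.125, 0.13587 (working shown to 6 dp, full precision carried).
D = 0.217391² + 0.23913² + 0.157609² + 0.125² + 0.125² + 0.13587² = 0.047259 + 0.057183 + 0.024841 + 0.015625 + 0.015625 + 0.018461 = 0.178993.
To 4 decimal places, D = 0.1790.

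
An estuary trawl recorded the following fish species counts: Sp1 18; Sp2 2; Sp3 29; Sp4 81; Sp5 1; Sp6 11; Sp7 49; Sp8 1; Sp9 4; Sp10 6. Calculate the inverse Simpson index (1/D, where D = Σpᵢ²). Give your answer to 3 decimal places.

3.959

Total N = 18+2+29+81+1+11+49+1+4+6 = 202, so the proportions are 0.0891089, 0.009901, 0.1435644, 0.4009901, 0.0049505, 0.0544554, 0.2425743, 0.0049505, 0.019802, 0.029703 (working shown to 7 dp, full precision carried).
D = 0.0891089² + 0.009901² + 0.1435644² + 0.4009901² + 0.0049505² + 0.0544554² + 0.2425743² + 0.0049505² + 0.019802² + 0.029703² = 0.0079404 + 0.0000980 + 0.0206107 + 0.1607931 + 0.0000245 + 0.0029654 + 0.0588423 + 0.0000245 + 0.0003921 + 0.0008823 = 0.2525733.
So 1/D = 3.95925, i.e. 3.959 to 3 decimal places.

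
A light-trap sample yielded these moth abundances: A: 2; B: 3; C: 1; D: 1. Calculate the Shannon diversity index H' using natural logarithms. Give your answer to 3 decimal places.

1.277

Total N = 2+3+1+1 = 7, so the proportions are 0.28571, 0.42857, 0.14286, 0.14286 (working shown to 5 dp, full precision carried).
Each pᵢ ln pᵢ term: 0.28571×(-1.25276)=-0.35793, 0.42857×(-0.84730)=-0.36313, 0.14286×(-1.94591)=-0.27799, 0.14286×(-1.94591)=-0.27799.
Sum = -1.27703, so H' = 1.277.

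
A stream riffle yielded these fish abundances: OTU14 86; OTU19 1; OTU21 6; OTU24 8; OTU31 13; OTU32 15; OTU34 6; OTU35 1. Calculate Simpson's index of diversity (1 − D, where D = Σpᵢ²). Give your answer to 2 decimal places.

0.57

Total N = 86+1+6+8+13+15+6+1 = 136, so the proportions are 0.6324, 0.0074, 0.0441, 0.0588, 0.0956, 0.1103, 0.0441, 0.0074 (working shown to 4 dp, full precision carried).
D = 0.6324² + 0.0074² + 0.0441² + 0.0588² + 0.0956² + 0.1103² + 0.0441² + 0.0074² = 0.3999 + 0.0001 + 0.0019 + 0.0035 + 0.0091 + 0.0122 + 0.0019 + 0.0001 = 0.4286.
So 1 − D = 0.5714, i.e. 0.57 to 2 decimal places.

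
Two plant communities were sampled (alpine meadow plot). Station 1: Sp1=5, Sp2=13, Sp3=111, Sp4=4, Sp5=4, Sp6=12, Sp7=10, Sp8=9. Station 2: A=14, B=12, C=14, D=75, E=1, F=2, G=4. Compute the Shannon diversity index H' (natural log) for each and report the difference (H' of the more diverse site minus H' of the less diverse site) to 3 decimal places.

0.025

Station 1: N=168, proportions 0.02976, 0.07738, 0.66071, 0.02381, 0.02381, 0.07143, 0.05952, 0.05357, giving H' = 1.26766 (working shown to 5 dp, full precision carried).
Station 2: N=122, proportions 0.11475, 0.09836, 0.11475, 0.61475, 0.0082, 0.01639, 0.03279, giving H' = 1.24291.
Difference = |1.26766 − 1.24291| = 0.02475, i.e. 0.025 to 3 decimal places.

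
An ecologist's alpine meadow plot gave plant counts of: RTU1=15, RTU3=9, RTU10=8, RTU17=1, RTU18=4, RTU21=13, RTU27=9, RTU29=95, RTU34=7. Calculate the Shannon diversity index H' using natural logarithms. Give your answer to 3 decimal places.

1.467

Total N = 15+9+8+1+4+13+9+95+7 = 161, so the proportions are 0.09317, 0.0559, 0.04969, 0.00621, 0.02484, 0.08075, 0.0559, 0.59006, 0.04348 (working shown to 5 dp, full precision carried).
Each pᵢ ln pᵢ term: 0.09317×(-2.37335)=-0.22112, 0.0559×(-2.88418)=-0.16123, 0.04969×(-3.00196)=-0.14917, 0.00621×(-5.08140)=-0.03156, 0.02484×(-3.69511)=-0.09180, 0.08075×(-2.51646)=-0.20319, 0.0559×(-2.88418)=-0.16123, 0.59006×(-0.52753)=-0.31127, 0.04348×(-3.13549)=-0.13633.
Sum = -1.46690, so H' = 1.467.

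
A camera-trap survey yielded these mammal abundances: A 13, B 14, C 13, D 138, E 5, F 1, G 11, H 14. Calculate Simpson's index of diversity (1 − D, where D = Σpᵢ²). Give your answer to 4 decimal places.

0.5439

Total N = 13+14+13+138+5+1+11+14 = 209, so the proportions are 0.062201, 0.066986, 0.062201, 0.660287, 0.023923, 0.004785, 0.052632, 0.066986 (working shown to 6 dp, full precision carried).
D = 0.062201² + 0.066986² + 0.062201² + 0.660287² + 0.023923² + 0.004785² + 0.052632² + 0.066986² = 0.003869 + 0.004487 + 0.003869 + 0.435979 + 0.000572 + 0.000023 + 0.002770 + 0.004487 = 0.456056.
So 1 − D = 0.543944, i.e. 0.5439 to 4 decimal places.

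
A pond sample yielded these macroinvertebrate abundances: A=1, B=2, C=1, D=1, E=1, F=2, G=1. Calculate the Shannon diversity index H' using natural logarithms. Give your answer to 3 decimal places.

Total N = 1+2+1+1+1+2+1 = 9, so the proportions are 0.11111, 0.22222, 0.11111, 0.11111, 0.11111, 0.22222, 0.11111 (working shown to 5 dp, full precision carried).
Each pᵢ ln pᵢ term: 0.11111×(-2.19722)=-0.24414, 0.22222×(-1.50408)=-0.33424, 0.11111×(-2.19722)=-0.24414, 0.11111×(-2.19722)=-0.24414, 0.11111×(-2.19722)=-0.24414, 0.22222×(-1.50408)=-0.33424, 0.11111×(-2.19722)=-0.24414.
Sum = -1.88916, so H' = 1.889.

1.889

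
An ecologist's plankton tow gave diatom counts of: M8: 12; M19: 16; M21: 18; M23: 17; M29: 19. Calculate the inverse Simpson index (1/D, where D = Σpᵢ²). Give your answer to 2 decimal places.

Total N = 12+16+18+17+19 = 82, so the proportions are 0.146341, 0.195122, 0.219512, 0.207317, 0.231707 (working shown to 6 dp, full precision carried).
D = 0.146341² + 0.195122² + 0.219512² + 0.207317² + 0.231707² = 0.021416 + 0.038073 + 0.048186 + 0.042980 + 0.053688 = 0.204343.
So 1/D = 4.8937, i.e. 4.89 to 2 decimal places.

4.89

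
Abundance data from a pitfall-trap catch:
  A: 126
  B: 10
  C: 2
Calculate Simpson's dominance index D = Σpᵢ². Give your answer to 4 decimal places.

0.8391

Total N = 126+10+2 = 138, so the proportions are 0.913043, 0.072464, 0.014493 (working shown to 6 dp, full precision carried).
D = 0.913043² + 0.072464² + 0.014493² = 0.833648 + 0.005251 + 0.000210 = 0.839109.
To 4 decimal places, D = 0.8391.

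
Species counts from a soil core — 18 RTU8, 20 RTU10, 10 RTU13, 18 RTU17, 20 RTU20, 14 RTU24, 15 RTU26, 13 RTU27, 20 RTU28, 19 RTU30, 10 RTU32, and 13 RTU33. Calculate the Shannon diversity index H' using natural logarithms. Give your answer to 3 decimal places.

2.457

Total N = 18+20+10+18+20+14+15+13+20+19+10+13 = 190, so the proportions are 0.09474, 0.10526, 0.05263, 0.09474, 0.10526, 0.07368, 0.07895, 0.06842, 0.10526, 0.1, 0.05263, 0.06842 (working shown to 5 dp, full precision carried).
Each pᵢ ln pᵢ term: 0.09474×(-2.35665)=-0.22326, 0.10526×(-2.25129)=-0.23698, 0.05263×(-2.94444)=-0.15497, 0.09474×(-2.35665)=-0.22326, 0.10526×(-2.25129)=-0.23698, 0.07368×(-2.60797)=-0.19217, 0.07895×(-2.53897)=-0.20045, 0.06842×(-2.68207)=-0.18351, 0.10526×(-2.25129)=-0.23698, 0.1×(-2.30259)=-0.23026, 0.05263×(-2.94444)=-0.15497, 0.06842×(-2.68207)=-0.18351.
Sum = -2.45729, so H' = 2.457.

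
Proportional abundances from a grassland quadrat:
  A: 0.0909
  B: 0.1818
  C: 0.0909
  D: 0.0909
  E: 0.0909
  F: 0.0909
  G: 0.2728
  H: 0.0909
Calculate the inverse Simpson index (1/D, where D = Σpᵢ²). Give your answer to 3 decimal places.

D = 0.0909² + 0.1818² + 0.0909² + 0.0909² + 0.0909² + 0.0909² + 0.2728² + 0.0909² = 0.0082628 + 0.0330512 + 0.0082628 + 0.0082628 + 0.0082628 + 0.0082628 + 0.0744198 + 0.0082628 = 0.1570479 (working shown to 7 dp, full precision carried).
So 1/D = 6.36748, i.e. 6.367 to 3 decimal places.

6.367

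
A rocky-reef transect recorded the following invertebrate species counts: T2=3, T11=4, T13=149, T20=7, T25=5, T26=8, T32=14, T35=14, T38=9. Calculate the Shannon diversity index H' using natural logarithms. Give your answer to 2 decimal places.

1.20

Total N = 3+4+149+7+5+8+14+14+9 = 213, so the proportions are 0.0141, 0.0188, 0.6995, 0.0329, 0.0235, 0.0376, 0.0657, 0.0657, 0.0423 (working shown to 4 dp, full precision carried).
Each pᵢ ln pᵢ term: 0.0141×(-4.2627)=-0.0600, 0.0188×(-3.9750)=-0.0746, 0.6995×(-0.3573)=-0.2500, 0.0329×(-3.4154)=-0.1122, 0.0235×(-3.7519)=-0.0881, 0.0376×(-3.2819)=-0.1233, 0.0657×(-2.7222)=-0.1789, 0.0657×(-2.7222)=-0.1789, 0.0423×(-3.1641)=-0.1337.
Sum = -1.1998, so H' = 1.20.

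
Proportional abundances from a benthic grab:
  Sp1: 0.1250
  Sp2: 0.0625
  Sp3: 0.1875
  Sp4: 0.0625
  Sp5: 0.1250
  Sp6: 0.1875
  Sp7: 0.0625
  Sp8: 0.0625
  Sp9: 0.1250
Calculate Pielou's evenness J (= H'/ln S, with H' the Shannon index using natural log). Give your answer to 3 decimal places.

0.956

H' = −Σ pᵢ ln pᵢ = −((-0.25993) + (-0.17329) + (-0.31387) + (-0.17329) + (-0.25993) + (-0.31387) + (-0.17329) + (-0.17329) + (-0.25993)) = 2.10068 (working shown to 5 dp, full precision carried).
With S = 9 species, ln S = 2.19722, so J = 2.10068/2.19722 = 0.95606, i.e. 0.956 to 3 decimal places.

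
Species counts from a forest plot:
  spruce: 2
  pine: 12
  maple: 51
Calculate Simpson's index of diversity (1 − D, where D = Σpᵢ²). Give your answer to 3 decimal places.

Total N = 2+12+51 = 65, so the proportions are 0.03077, 0.18462, 0.78462 (working shown to 5 dp, full precision carried).
D = 0.03077² + 0.18462² + 0.78462² = 0.00095 + 0.03408 + 0.61562 = 0.65065.
So 1 − D = 0.34935, i.e. 0.349 to 3 decimal places.

0.349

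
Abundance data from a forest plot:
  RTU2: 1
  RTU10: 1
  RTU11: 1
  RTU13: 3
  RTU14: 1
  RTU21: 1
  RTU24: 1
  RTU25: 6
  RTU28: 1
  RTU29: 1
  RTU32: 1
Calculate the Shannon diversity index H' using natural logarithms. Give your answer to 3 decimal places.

2.110

Total N = 1+1+1+3+1+1+1+6+1+1+1 = 18, so the proportions are 0.05556, 0.05556, 0.05556, 0.16667, 0.05556, 0.05556, 0.05556, 0.33333, 0.05556, 0.05556, 0.05556 (working shown to 5 dp, full precision carried).
Each pᵢ ln pᵢ term: 0.05556×(-2.89037)=-0.16058, 0.05556×(-2.89037)=-0.16058, 0.05556×(-2.89037)=-0.16058, 0.16667×(-1.79176)=-0.29863, 0.05556×(-2.89037)=-0.16058, 0.05556×(-2.89037)=-0.16058, 0.05556×(-2.89037)=-0.16058, 0.33333×(-1.09861)=-0.36620, 0.05556×(-2.89037)=-0.16058, 0.05556×(-2.89037)=-0.16058, 0.05556×(-2.89037)=-0.16058.
Sum = -2.11002, so H' = 2.110.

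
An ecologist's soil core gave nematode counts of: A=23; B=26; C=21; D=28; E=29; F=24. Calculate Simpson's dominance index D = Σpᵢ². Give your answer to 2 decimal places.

0.17

Total N = 23+26+21+28+29+24 = 151, so the proportions are 0.1523, 0.1722, 0.1391, 0.1854, 0.1921, 0.1589 (working shown to 4 dp, full precision carried).
D = 0.1523² + 0.1722² + 0.1391² + 0.1854² + 0.1921² + 0.1589² = 0.0232 + 0.0296 + 0.0193 + 0.0344 + 0.0369 + 0.0253 = 0.1687.
To 2 decimal places, D = 0.17.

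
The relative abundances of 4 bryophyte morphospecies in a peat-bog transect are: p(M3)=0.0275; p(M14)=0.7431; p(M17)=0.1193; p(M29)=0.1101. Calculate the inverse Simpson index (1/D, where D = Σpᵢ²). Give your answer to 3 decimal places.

D = 0.0275² + 0.7431² + 0.1193² + 0.1101² = 0.000756 + 0.552198 + 0.014232 + 0.012122 = 0.579308 (working shown to 6 dp, full precision carried).
So 1/D = 1.72620, i.e. 1.726 to 3 decimal places.

1.726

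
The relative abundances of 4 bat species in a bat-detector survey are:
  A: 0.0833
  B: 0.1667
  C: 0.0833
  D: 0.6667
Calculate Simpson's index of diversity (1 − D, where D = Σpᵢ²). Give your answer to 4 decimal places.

0.5138

D = 0.0833² + 0.1667² + 0.0833² + 0.6667² = 0.006939 + 0.027789 + 0.006939 + 0.444489 = 0.486156 (working shown to 6 dp, full precision carried).
So 1 − D = 0.513844, i.e. 0.5138 to 4 decimal places.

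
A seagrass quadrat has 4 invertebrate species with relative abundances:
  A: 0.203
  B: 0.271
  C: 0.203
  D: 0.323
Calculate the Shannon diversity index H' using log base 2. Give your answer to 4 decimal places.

Each pᵢ log₂ pᵢ term (working shown to 6 dp, full precision carried): 0.203×(-2.300448)=-0.466991, 0.271×(-1.883635)=-0.510465, 0.203×(-2.300448)=-0.466991, 0.323×(-1.630394)=-0.526617.
Sum = -1.971064, so H' = 1.9711.

1.9711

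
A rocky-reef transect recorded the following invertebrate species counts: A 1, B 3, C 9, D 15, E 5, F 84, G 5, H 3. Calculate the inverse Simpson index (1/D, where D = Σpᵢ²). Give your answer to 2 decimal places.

2.10

Total N = 1+3+9+15+5+84+5+3 = 125, so the proportions are 0.008, 0.024, 0.072, 0.12, 0.04, 0.672, 0.04, 0.024 (working shown to 5 dp, full precision carried).
D = 0.008² + 0.024² + 0.072² + 0.12² + 0.04² + 0.672² + 0.04² + 0.024² = 0.00006 + 0.00058 + 0.00518 + 0.01440 + 0.00160 + 0.45158 + 0.00160 + 0.00058 = 0.47558.
So 1/D = 2.1027, i.e. 2.10 to 2 decimal places.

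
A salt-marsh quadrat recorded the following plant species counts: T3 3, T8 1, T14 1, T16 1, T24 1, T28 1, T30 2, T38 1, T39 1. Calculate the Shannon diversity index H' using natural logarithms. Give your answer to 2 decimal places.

Total N = 3+1+1+1+1+1+2+1+1 = 12, so the proportions are 0.25, 0.0833, 0.0833, 0.0833, 0.0833, 0.0833, 0.1667, 0.0833, 0.0833 (working shown to 4 dp, full precision carried).
Each pᵢ ln pᵢ term: 0.25×(-1.3863)=-0.3466, 0.0833×(-2.4849)=-0.2071, 0.0833×(-2.4849)=-0.2071, 0.0833×(-2.4849)=-0.2071, 0.0833×(-2.4849)=-0.2071, 0.0833×(-2.4849)=-0.2071, 0.1667×(-1.7918)=-0.2986, 0.0833×(-2.4849)=-0.2071, 0.0833×(-2.4849)=-0.2071.
Sum = -2.0947, so H' = 2.09.

2.09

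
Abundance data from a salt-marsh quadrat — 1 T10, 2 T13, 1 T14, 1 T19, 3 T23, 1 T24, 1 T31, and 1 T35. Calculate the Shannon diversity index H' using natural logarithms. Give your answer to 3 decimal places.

1.972

Total N = 1+2+1+1+3+1+1+1 = 11, so the proportions are 0.09091, 0.18182, 0.09091, 0.09091, 0.27273, 0.09091, 0.09091, 0.09091 (working shown to 5 dp, full precision carried).
Each pᵢ ln pᵢ term: 0.09091×(-2.39790)=-0.21799, 0.18182×(-1.70475)=-0.30995, 0.09091×(-2.39790)=-0.21799, 0.09091×(-2.39790)=-0.21799, 0.27273×(-1.29928)=-0.35435, 0.09091×(-2.39790)=-0.21799, 0.09091×(-2.39790)=-0.21799, 0.09091×(-2.39790)=-0.21799.
Sum = -1.97225, so H' = 1.972.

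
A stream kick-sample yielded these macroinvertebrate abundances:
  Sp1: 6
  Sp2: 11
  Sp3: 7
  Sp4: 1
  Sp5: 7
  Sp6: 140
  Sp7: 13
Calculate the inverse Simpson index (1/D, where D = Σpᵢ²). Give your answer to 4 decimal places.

Total N = 6+11+7+1+7+140+13 = 185, so the proportions are 0.0324324, 0.0594595, 0.0378378, 0.0054054, 0.0378378, 0.7567568, 0.0702703 (working shown to 7 dp, full precision carried).
D = 0.0324324² + 0.0594595² + 0.0378378² + 0.0054054² + 0.0378378² + 0.7567568² + 0.0702703² = 0.0010519 + 0.0035354 + 0.0014317 + 0.0000292 + 0.0014317 + 0.5726808 + 0.0049379 = 0.5850986.
So 1/D = 1.709114, i.e. 1.7091 to 4 decimal places.

1.7091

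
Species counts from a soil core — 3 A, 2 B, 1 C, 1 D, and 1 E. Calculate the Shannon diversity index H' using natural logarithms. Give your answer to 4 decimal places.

1.4942

Total N = 3+2+1+1+1 = 8, so the proportions are 0.375, 0.25, 0.125, 0.125, 0.125 (working shown to 6 dp, full precision carried).
Each pᵢ ln pᵢ term: 0.375×(-0.980829)=-0.367811, 0.25×(-1.386294)=-0.346574, 0.125×(-2.079442)=-0.259930, 0.125×(-2.079442)=-0.259930, 0.125×(-2.079442)=-0.259930.
Sum = -1.494175, so H' = 1.4942.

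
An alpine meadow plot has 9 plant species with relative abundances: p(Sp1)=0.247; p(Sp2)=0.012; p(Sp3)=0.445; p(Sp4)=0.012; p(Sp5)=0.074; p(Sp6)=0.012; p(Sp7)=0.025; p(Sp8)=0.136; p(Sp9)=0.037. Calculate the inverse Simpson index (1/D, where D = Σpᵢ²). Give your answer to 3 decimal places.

3.503

D = 0.247² + 0.012² + 0.445² + 0.012² + 0.074² + 0.012² + 0.025² + 0.136² + 0.037² = 0.0610090 + 0.0001440 + 0.1980250 + 0.0001440 + 0.0054760 + 0.0001440 + 0.0006250 + 0.0184960 + 0.0013690 = 0.2854320 (working shown to 7 dp, full precision carried).
So 1/D = 3.50346, i.e. 3.503 to 3 decimal places.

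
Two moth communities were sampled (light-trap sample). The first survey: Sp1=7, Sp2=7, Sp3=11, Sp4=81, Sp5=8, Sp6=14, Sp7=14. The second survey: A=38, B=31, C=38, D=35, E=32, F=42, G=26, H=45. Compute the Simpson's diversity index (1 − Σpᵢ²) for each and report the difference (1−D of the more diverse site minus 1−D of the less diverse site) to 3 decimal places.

The first survey: N=142, proportions 0.0493, 0.0493, 0.07746, 0.57042, 0.05634, 0.09859, 0.09859, giving 1−D = 0.64114 (working shown to 5 dp, full precision carried).
The second survey: N=287, proportions 0.1324, 0.10801, 0.1324, 0.12195, 0.1115, 0.14634, 0.09059, 0.15679, giving 1−D = 0.87176.
Difference = |0.64114 − 0.87176| = 0.23062, i.e. 0.231 to 3 decimal places.

0.231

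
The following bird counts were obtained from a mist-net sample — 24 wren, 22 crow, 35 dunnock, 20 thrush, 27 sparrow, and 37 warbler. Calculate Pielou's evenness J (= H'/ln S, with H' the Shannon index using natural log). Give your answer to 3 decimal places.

0.985

Total N = 24+22+35+20+27+37 = 165, so the proportions are 0.14545, 0.13333, 0.21212, 0.12121, 0.16364, 0.22424 (working shown to 5 dp, full precision carried).
H' = −Σ pᵢ ln pᵢ = −((-0.28042) + (-0.26865) + (-0.32891) + (-0.25578) + (-0.29620) + (-0.33525)) = 1.76522.
With S = 6 species, ln S = 1.79176, so J = 1.76522/1.79176 = 0.98519, i.e. 0.985 to 3 decimal places.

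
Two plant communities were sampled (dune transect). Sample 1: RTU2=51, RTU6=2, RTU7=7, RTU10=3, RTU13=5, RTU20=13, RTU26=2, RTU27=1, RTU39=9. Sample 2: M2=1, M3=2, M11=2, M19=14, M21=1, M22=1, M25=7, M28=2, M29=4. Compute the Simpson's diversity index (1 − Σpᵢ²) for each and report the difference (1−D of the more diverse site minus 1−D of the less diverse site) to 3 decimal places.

Sample 1: N=93, proportions 0.54839, 0.02151, 0.07527, 0.03226, 0.05376, 0.13978, 0.02151, 0.01075, 0.09677, giving 1−D = 0.65973 (working shown to 5 dp, full precision carried).
Sample 2: N=34, proportions 0.02941, 0.05882, 0.05882, 0.41176, 0.02941, 0.02941, 0.20588, 0.05882, 0.11765, giving 1−D = 0.76125.
Difference = |0.65973 − 0.76125| = 0.10152, i.e. 0.102 to 3 decimal places.

0.102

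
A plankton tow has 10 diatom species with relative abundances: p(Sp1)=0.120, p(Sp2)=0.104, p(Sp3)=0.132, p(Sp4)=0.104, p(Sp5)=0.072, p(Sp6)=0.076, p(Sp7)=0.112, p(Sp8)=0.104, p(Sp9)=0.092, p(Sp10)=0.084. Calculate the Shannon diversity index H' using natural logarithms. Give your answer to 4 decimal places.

Each pᵢ ln pᵢ term (working shown to 6 dp, full precision carried): 0.12×(-2.120264)=-0.254432, 0.104×(-2.263364)=-0.235390, 0.132×(-2.024953)=-0.267294, 0.104×(-2.263364)=-0.235390, 0.072×(-2.631089)=-0.189438, 0.076×(-2.577022)=-0.195854, 0.112×(-2.189256)=-0.245197, 0.104×(-2.263364)=-0.235390, 0.092×(-2.385967)=-0.219509, 0.084×(-2.476938)=-0.208063.
Sum = -2.285956, so H' = 2.2860.

2.2860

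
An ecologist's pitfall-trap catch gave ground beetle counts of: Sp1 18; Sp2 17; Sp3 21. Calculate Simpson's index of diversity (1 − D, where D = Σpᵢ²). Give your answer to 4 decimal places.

0.6639

Total N = 18+17+21 = 56, so the proportions are 0.321429, 0.303571, 0.375 (working shown to 6 dp, full precision carried).
D = 0.321429² + 0.303571² + 0.375² = 0.103316 + 0.092156 + 0.140625 = 0.336097.
So 1 − D = 0.663903, i.e. 0.6639 to 4 decimal places.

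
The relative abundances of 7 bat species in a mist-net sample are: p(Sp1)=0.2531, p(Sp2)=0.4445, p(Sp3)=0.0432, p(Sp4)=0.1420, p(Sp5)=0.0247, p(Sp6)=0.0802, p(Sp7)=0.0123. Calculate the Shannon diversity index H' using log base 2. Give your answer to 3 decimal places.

Each pᵢ log₂ pᵢ term (working shown to 5 dp, full precision carried): 0.2531×(-1.98222)=-0.50170, 0.4445×(-1.16974)=-0.51995, 0.0432×(-4.53282)=-0.19582, 0.142×(-2.81604)=-0.39988, 0.0247×(-5.33935)=-0.13188, 0.0802×(-3.64025)=-0.29195, 0.0123×(-6.34520)=-0.07805.
Sum = -2.11922, so H' = 2.119.

2.119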